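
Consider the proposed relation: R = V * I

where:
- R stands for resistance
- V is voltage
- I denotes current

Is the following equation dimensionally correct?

No

R (resistance) has dimensions [I^-2 L^2 M T^-3].
V (voltage) has dimensions [I^-1 L^2 M T^-3].
I (current) has dimensions [I].

Left side: [I^-2 L^2 M T^-3]
Right side: [L^2 M T^-3]

The two sides have different dimensions, so the equation is NOT dimensionally consistent.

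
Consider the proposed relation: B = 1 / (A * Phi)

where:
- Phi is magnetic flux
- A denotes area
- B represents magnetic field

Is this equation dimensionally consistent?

No

Phi (magnetic flux) has dimensions [I^-1 L^2 M T^-2].
A (area) has dimensions [L^2].
B (magnetic field) has dimensions [I^-1 M T^-2].

Left side: [I^-1 M T^-2]
Right side: [I L^-4 M^-1 T^2]

The two sides have different dimensions, so the equation is NOT dimensionally consistent.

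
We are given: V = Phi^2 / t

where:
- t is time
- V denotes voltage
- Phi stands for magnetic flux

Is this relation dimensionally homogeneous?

No

t (time) has dimensions [T].
V (voltage) has dimensions [I^-1 L^2 M T^-3].
Phi (magnetic flux) has dimensions [I^-1 L^2 M T^-2].

Left side: [I^-1 L^2 M T^-3]
Right side: [I^-2 L^4 M^2 T^-5]

The two sides have different dimensions, so the equation is NOT dimensionally consistent.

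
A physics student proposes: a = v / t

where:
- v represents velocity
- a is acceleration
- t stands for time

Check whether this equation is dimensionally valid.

Yes

v (velocity) has dimensions [L T^-1].
a (acceleration) has dimensions [L T^-2].
t (time) has dimensions [T].

Left side: [L T^-2]
Right side: [L T^-2]

Both sides have the same dimensions, so the equation is dimensionally consistent.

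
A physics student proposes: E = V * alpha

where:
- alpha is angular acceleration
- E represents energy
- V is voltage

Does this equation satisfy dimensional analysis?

No

alpha (angular acceleration) has dimensions [T^-2].
E (energy) has dimensions [L^2 M T^-2].
V (voltage) has dimensions [I^-1 L^2 M T^-3].

Left side: [L^2 M T^-2]
Right side: [I^-1 L^2 M T^-5]

The two sides have different dimensions, so the equation is NOT dimensionally consistent.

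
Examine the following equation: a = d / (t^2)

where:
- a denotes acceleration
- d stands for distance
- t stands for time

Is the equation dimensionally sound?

Yes

a (acceleration) has dimensions [L T^-2].
d (distance) has dimensions [L].
t (time) has dimensions [T].

Left side: [L T^-2]
Right side: [L T^-2]

Both sides have the same dimensions, so the equation is dimensionally consistent.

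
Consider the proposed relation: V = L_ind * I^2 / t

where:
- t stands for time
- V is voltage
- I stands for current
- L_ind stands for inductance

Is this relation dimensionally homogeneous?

No

t (time) has dimensions [T].
V (voltage) has dimensions [I^-1 L^2 M T^-3].
I (current) has dimensions [I].
L_ind (inductance) has dimensions [I^-2 L^2 M T^-2].

Left side: [I^-1 L^2 M T^-3]
Right side: [L^2 M T^-3]

The two sides have different dimensions, so the equation is NOT dimensionally consistent.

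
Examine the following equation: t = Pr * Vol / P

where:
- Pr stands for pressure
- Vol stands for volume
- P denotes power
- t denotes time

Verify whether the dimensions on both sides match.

Yes

Pr (pressure) has dimensions [L^-1 M T^-2].
Vol (volume) has dimensions [L^3].
P (power) has dimensions [L^2 M T^-3].
t (time) has dimensions [T].

Left side: [T]
Right side: [T]

Both sides have the same dimensions, so the equation is dimensionally consistent.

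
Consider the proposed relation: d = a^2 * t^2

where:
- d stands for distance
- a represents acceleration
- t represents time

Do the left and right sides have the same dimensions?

No

d (distance) has dimensions [L].
a (acceleration) has dimensions [L T^-2].
t (time) has dimensions [T].

Left side: [L]
Right side: [L^2 T^-2]

The two sides have different dimensions, so the equation is NOT dimensionally consistent.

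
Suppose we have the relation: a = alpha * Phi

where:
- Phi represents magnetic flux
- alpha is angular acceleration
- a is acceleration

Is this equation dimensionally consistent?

No

Phi (magnetic flux) has dimensions [I^-1 L^2 M T^-2].
alpha (angular acceleration) has dimensions [T^-2].
a (acceleration) has dimensions [L T^-2].

Left side: [L T^-2]
Right side: [I^-1 L^2 M T^-4]

The two sides have different dimensions, so the equation is NOT dimensionally consistent.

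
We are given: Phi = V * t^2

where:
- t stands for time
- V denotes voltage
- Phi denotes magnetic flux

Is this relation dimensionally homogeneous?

No

t (time) has dimensions [T].
V (voltage) has dimensions [I^-1 L^2 M T^-3].
Phi (magnetic flux) has dimensions [I^-1 L^2 M T^-2].

Left side: [I^-1 L^2 M T^-2]
Right side: [I^-1 L^2 M T^-1]

The two sides have different dimensions, so the equation is NOT dimensionally consistent.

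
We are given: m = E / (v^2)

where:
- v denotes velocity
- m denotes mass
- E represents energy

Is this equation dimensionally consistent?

Yes

v (velocity) has dimensions [L T^-1].
m (mass) has dimensions [M].
E (energy) has dimensions [L^2 M T^-2].

Left side: [M]
Right side: [M]

Both sides have the same dimensions, so the equation is dimensionally consistent.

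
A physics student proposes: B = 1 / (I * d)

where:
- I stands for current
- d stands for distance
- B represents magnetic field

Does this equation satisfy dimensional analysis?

No

I (current) has dimensions [I].
d (distance) has dimensions [L].
B (magnetic field) has dimensions [I^-1 M T^-2].

Left side: [I^-1 M T^-2]
Right side: [I^-1 L^-1]

The two sides have different dimensions, so the equation is NOT dimensionally consistent.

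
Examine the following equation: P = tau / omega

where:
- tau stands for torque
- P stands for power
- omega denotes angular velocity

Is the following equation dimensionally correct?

No

tau (torque) has dimensions [L^2 M T^-2].
P (power) has dimensions [L^2 M T^-3].
omega (angular velocity) has dimensions [T^-1].

Left side: [L^2 M T^-3]
Right side: [L^2 M T^-1]

The two sides have different dimensions, so the equation is NOT dimensionally consistent.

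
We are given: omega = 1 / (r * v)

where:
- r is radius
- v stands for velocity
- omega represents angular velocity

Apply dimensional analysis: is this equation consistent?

No

r (radius) has dimensions [L].
v (velocity) has dimensions [L T^-1].
omega (angular velocity) has dimensions [T^-1].

Left side: [T^-1]
Right side: [L^-2 T]

The two sides have different dimensions, so the equation is NOT dimensionally consistent.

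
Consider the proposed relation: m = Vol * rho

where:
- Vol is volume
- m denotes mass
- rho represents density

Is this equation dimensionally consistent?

Yes

Vol (volume) has dimensions [L^3].
m (mass) has dimensions [M].
rho (density) has dimensions [L^-3 M].

Left side: [M]
Right side: [M]

Both sides have the same dimensions, so the equation is dimensionally consistent.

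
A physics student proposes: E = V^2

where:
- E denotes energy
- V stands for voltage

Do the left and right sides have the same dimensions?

No

E (energy) has dimensions [L^2 M T^-2].
V (voltage) has dimensions [I^-1 L^2 M T^-3].

Left side: [L^2 M T^-2]
Right side: [I^-2 L^4 M^2 T^-6]

The two sides have different dimensions, so the equation is NOT dimensionally consistent.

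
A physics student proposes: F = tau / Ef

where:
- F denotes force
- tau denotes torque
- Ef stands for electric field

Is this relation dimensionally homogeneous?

No

F (force) has dimensions [L M T^-2].
tau (torque) has dimensions [L^2 M T^-2].
Ef (electric field) has dimensions [I^-1 L M T^-3].

Left side: [L M T^-2]
Right side: [I L T]

The two sides have different dimensions, so the equation is NOT dimensionally consistent.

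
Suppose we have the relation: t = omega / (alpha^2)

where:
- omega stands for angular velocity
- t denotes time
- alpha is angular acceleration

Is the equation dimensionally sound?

No

omega (angular velocity) has dimensions [T^-1].
t (time) has dimensions [T].
alpha (angular acceleration) has dimensions [T^-2].

Left side: [T]
Right side: [T^3]

The two sides have different dimensions, so the equation is NOT dimensionally consistent.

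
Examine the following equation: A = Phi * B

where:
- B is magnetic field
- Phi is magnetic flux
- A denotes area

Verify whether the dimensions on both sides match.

No

B (magnetic field) has dimensions [I^-1 M T^-2].
Phi (magnetic flux) has dimensions [I^-1 L^2 M T^-2].
A (area) has dimensions [L^2].

Left side: [L^2]
Right side: [I^-2 L^2 M^2 T^-4]

The two sides have different dimensions, so the equation is NOT dimensionally consistent.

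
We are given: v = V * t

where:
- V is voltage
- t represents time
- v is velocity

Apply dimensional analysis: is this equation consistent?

No

V (voltage) has dimensions [I^-1 L^2 M T^-3].
t (time) has dimensions [T].
v (velocity) has dimensions [L T^-1].

Left side: [L T^-1]
Right side: [I^-1 L^2 M T^-2]

The two sides have different dimensions, so the equation is NOT dimensionally consistent.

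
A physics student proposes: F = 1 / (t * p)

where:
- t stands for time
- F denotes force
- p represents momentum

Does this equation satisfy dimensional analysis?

No

t (time) has dimensions [T].
F (force) has dimensions [L M T^-2].
p (momentum) has dimensions [L M T^-1].

Left side: [L M T^-2]
Right side: [L^-1 M^-1]

The two sides have different dimensions, so the equation is NOT dimensionally consistent.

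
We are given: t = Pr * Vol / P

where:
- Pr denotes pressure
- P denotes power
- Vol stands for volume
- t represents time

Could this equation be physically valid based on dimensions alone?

Yes

Pr (pressure) has dimensions [L^-1 M T^-2].
P (power) has dimensions [L^2 M T^-3].
Vol (volume) has dimensions [L^3].
t (time) has dimensions [T].

Left side: [T]
Right side: [T]

Both sides have the same dimensions, so the equation is dimensionally consistent.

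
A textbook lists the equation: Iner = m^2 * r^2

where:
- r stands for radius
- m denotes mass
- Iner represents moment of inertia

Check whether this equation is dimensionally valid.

No

r (radius) has dimensions [L].
m (mass) has dimensions [M].
Iner (moment of inertia) has dimensions [L^2 M].

Left side: [L^2 M]
Right side: [L^2 M^2]

The two sides have different dimensions, so the equation is NOT dimensionally consistent.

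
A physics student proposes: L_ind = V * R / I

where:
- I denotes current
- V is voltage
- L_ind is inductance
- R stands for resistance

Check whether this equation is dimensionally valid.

No

I (current) has dimensions [I].
V (voltage) has dimensions [I^-1 L^2 M T^-3].
L_ind (inductance) has dimensions [I^-2 L^2 M T^-2].
R (resistance) has dimensions [I^-2 L^2 M T^-3].

Left side: [I^-2 L^2 M T^-2]
Right side: [I^-4 L^4 M^2 T^-6]

The two sides have different dimensions, so the equation is NOT dimensionally consistent.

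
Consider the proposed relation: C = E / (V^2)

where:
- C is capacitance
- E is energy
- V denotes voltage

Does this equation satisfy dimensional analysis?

Yes

C (capacitance) has dimensions [I^2 L^-2 M^-1 T^4].
E (energy) has dimensions [L^2 M T^-2].
V (voltage) has dimensions [I^-1 L^2 M T^-3].

Left side: [I^2 L^-2 M^-1 T^4]
Right side: [I^2 L^-2 M^-1 T^4]

Both sides have the same dimensions, so the equation is dimensionally consistent.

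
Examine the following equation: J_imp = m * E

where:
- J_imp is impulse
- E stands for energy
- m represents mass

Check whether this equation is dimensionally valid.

No

J_imp (impulse) has dimensions [L M T^-1].
E (energy) has dimensions [L^2 M T^-2].
m (mass) has dimensions [M].

Left side: [L M T^-1]
Right side: [L^2 M^2 T^-2]

The two sides have different dimensions, so the equation is NOT dimensionally consistent.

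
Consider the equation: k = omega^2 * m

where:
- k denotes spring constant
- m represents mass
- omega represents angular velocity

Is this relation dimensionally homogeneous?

Yes

k (spring constant) has dimensions [M T^-2].
m (mass) has dimensions [M].
omega (angular velocity) has dimensions [T^-1].

Left side: [M T^-2]
Right side: [M T^-2]

Both sides have the same dimensions, so the equation is dimensionally consistent.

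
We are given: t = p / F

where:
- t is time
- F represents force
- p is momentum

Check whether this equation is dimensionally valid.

Yes

t (time) has dimensions [T].
F (force) has dimensions [L M T^-2].
p (momentum) has dimensions [L M T^-1].

Left side: [T]
Right side: [T]

Both sides have the same dimensions, so the equation is dimensionally consistent.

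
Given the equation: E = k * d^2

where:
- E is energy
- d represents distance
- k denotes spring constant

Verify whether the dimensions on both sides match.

Yes

E (energy) has dimensions [L^2 M T^-2].
d (distance) has dimensions [L].
k (spring constant) has dimensions [M T^-2].

Left side: [L^2 M T^-2]
Right side: [L^2 M T^-2]

Both sides have the same dimensions, so the equation is dimensionally consistent.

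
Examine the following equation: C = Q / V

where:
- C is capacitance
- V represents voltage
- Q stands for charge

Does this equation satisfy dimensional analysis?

Yes

C (capacitance) has dimensions [I^2 L^-2 M^-1 T^4].
V (voltage) has dimensions [I^-1 L^2 M T^-3].
Q (charge) has dimensions [I T].

Left side: [I^2 L^-2 M^-1 T^4]
Right side: [I^2 L^-2 M^-1 T^4]

Both sides have the same dimensions, so the equation is dimensionally consistent.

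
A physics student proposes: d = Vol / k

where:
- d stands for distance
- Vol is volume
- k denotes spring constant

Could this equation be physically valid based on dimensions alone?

No

d (distance) has dimensions [L].
Vol (volume) has dimensions [L^3].
k (spring constant) has dimensions [M T^-2].

Left side: [L]
Right side: [L^3 M^-1 T^2]

The two sides have different dimensions, so the equation is NOT dimensionally consistent.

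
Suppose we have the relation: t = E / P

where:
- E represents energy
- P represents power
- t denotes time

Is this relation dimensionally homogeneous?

Yes

E (energy) has dimensions [L^2 M T^-2].
P (power) has dimensions [L^2 M T^-3].
t (time) has dimensions [T].

Left side: [T]
Right side: [T]

Both sides have the same dimensions, so the equation is dimensionally consistent.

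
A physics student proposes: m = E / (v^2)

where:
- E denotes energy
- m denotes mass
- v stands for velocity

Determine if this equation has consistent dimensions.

Yes

E (energy) has dimensions [L^2 M T^-2].
m (mass) has dimensions [M].
v (velocity) has dimensions [L T^-1].

Left side: [M]
Right side: [M]

Both sides have the same dimensions, so the equation is dimensionally consistent.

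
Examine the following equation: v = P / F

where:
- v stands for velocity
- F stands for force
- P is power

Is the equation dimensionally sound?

Yes

v (velocity) has dimensions [L T^-1].
F (force) has dimensions [L M T^-2].
P (power) has dimensions [L^2 M T^-3].

Left side: [L T^-1]
Right side: [L T^-1]

Both sides have the same dimensions, so the equation is dimensionally consistent.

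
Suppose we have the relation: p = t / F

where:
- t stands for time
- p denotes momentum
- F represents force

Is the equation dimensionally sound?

No

t (time) has dimensions [T].
p (momentum) has dimensions [L M T^-1].
F (force) has dimensions [L M T^-2].

Left side: [L M T^-1]
Right side: [L^-1 M^-1 T^3]

The two sides have different dimensions, so the equation is NOT dimensionally consistent.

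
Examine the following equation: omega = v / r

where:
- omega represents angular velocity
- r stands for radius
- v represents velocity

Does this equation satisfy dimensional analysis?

Yes

omega (angular velocity) has dimensions [T^-1].
r (radius) has dimensions [L].
v (velocity) has dimensions [L T^-1].

Left side: [T^-1]
Right side: [T^-1]

Both sides have the same dimensions, so the equation is dimensionally consistent.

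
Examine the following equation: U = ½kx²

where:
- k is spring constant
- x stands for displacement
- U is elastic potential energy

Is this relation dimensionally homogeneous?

Yes

k (spring constant) has dimensions [M T^-2].
x (displacement) has dimensions [L].
U (elastic potential energy) has dimensions [L^2 M T^-2].

Left side: [L^2 M T^-2]
Right side: [L^2 M T^-2]

Both sides have the same dimensions, so the equation is dimensionally consistent.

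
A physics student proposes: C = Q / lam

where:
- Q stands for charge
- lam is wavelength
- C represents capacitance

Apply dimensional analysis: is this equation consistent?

No

Q (charge) has dimensions [I T].
lam (wavelength) has dimensions [L].
C (capacitance) has dimensions [I^2 L^-2 M^-1 T^4].

Left side: [I^2 L^-2 M^-1 T^4]
Right side: [I L^-1 T]

The two sides have different dimensions, so the equation is NOT dimensionally consistent.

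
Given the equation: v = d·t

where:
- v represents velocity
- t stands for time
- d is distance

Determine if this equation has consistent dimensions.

No

v (velocity) has dimensions [L T^-1].
t (time) has dimensions [T].
d (distance) has dimensions [L].

Left side: [L T^-1]
Right side: [L T]

The two sides have different dimensions, so the equation is NOT dimensionally consistent.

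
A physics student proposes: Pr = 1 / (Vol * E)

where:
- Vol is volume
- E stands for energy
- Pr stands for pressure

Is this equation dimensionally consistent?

No

Vol (volume) has dimensions [L^3].
E (energy) has dimensions [L^2 M T^-2].
Pr (pressure) has dimensions [L^-1 M T^-2].

Left side: [L^-1 M T^-2]
Right side: [L^-5 M^-1 T^2]

The two sides have different dimensions, so the equation is NOT dimensionally consistent.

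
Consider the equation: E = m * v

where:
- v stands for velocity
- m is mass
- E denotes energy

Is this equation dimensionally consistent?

No

v (velocity) has dimensions [L T^-1].
m (mass) has dimensions [M].
E (energy) has dimensions [L^2 M T^-2].

Left side: [L^2 M T^-2]
Right side: [L M T^-1]

The two sides have different dimensions, so the equation is NOT dimensionally consistent.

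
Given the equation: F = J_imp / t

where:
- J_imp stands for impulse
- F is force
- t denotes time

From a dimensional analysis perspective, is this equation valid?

Yes

J_imp (impulse) has dimensions [L M T^-1].
F (force) has dimensions [L M T^-2].
t (time) has dimensions [T].

Left side: [L M T^-2]
Right side: [L M T^-2]

Both sides have the same dimensions, so the equation is dimensionally consistent.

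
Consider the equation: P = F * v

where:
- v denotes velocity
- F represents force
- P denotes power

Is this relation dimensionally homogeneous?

Yes

v (velocity) has dimensions [L T^-1].
F (force) has dimensions [L M T^-2].
P (power) has dimensions [L^2 M T^-3].

Left side: [L^2 M T^-3]
Right side: [L^2 M T^-3]

Both sides have the same dimensions, so the equation is dimensionally consistent.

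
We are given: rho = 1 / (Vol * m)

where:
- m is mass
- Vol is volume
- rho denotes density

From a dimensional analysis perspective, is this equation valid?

No

m (mass) has dimensions [M].
Vol (volume) has dimensions [L^3].
rho (density) has dimensions [L^-3 M].

Left side: [L^-3 M]
Right side: [L^-3 M^-1]

The two sides have different dimensions, so the equation is NOT dimensionally consistent.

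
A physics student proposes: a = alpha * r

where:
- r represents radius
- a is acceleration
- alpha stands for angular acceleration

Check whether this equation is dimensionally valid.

Yes

r (radius) has dimensions [L].
a (acceleration) has dimensions [L T^-2].
alpha (angular acceleration) has dimensions [T^-2].

Left side: [L T^-2]
Right side: [L T^-2]

Both sides have the same dimensions, so the equation is dimensionally consistent.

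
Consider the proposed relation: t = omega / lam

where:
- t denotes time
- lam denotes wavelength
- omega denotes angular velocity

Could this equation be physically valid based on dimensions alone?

No

t (time) has dimensions [T].
lam (wavelength) has dimensions [L].
omega (angular velocity) has dimensions [T^-1].

Left side: [T]
Right side: [L^-1 T^-1]

The two sides have different dimensions, so the equation is NOT dimensionally consistent.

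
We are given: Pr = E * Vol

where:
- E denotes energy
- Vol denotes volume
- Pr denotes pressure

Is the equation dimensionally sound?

No

E (energy) has dimensions [L^2 M T^-2].
Vol (volume) has dimensions [L^3].
Pr (pressure) has dimensions [L^-1 M T^-2].

Left side: [L^-1 M T^-2]
Right side: [L^5 M T^-2]

The two sides have different dimensions, so the equation is NOT dimensionally consistent.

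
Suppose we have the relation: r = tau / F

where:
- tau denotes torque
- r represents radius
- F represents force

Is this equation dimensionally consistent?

Yes

tau (torque) has dimensions [L^2 M T^-2].
r (radius) has dimensions [L].
F (force) has dimensions [L M T^-2].

Left side: [L]
Right side: [L]

Both sides have the same dimensions, so the equation is dimensionally consistent.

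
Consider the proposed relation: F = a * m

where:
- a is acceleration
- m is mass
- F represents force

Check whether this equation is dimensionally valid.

Yes

a (acceleration) has dimensions [L T^-2].
m (mass) has dimensions [M].
F (force) has dimensions [L M T^-2].

Left side: [L M T^-2]
Right side: [L M T^-2]

Both sides have the same dimensions, so the equation is dimensionally consistent.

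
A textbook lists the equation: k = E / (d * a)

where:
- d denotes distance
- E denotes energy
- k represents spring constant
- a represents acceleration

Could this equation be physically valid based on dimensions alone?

No

d (distance) has dimensions [L].
E (energy) has dimensions [L^2 M T^-2].
k (spring constant) has dimensions [M T^-2].
a (acceleration) has dimensions [L T^-2].

Left side: [M T^-2]
Right side: [M]

The two sides have different dimensions, so the equation is NOT dimensionally consistent.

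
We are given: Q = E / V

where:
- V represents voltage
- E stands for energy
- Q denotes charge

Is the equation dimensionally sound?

Yes

V (voltage) has dimensions [I^-1 L^2 M T^-3].
E (energy) has dimensions [L^2 M T^-2].
Q (charge) has dimensions [I T].

Left side: [I T]
Right side: [I T]

Both sides have the same dimensions, so the equation is dimensionally consistent.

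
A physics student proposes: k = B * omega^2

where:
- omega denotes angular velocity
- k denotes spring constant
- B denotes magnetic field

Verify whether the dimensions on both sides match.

No

omega (angular velocity) has dimensions [T^-1].
k (spring constant) has dimensions [M T^-2].
B (magnetic field) has dimensions [I^-1 M T^-2].

Left side: [M T^-2]
Right side: [I^-1 M T^-4]

The two sides have different dimensions, so the equation is NOT dimensionally consistent.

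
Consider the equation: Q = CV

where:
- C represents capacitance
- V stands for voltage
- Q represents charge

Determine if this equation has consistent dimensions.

Yes

C (capacitance) has dimensions [I^2 L^-2 M^-1 T^4].
V (voltage) has dimensions [I^-1 L^2 M T^-3].
Q (charge) has dimensions [I T].

Left side: [I T]
Right side: [I T]

Both sides have the same dimensions, so the equation is dimensionally consistent.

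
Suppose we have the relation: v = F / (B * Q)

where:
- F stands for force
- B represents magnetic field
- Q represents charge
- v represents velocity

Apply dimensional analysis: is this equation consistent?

Yes

F (force) has dimensions [L M T^-2].
B (magnetic field) has dimensions [I^-1 M T^-2].
Q (charge) has dimensions [I T].
v (velocity) has dimensions [L T^-1].

Left side: [L T^-1]
Right side: [L T^-1]

Both sides have the same dimensions, so the equation is dimensionally consistent.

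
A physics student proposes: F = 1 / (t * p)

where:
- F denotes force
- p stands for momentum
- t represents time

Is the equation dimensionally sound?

No

F (force) has dimensions [L M T^-2].
p (momentum) has dimensions [L M T^-1].
t (time) has dimensions [T].

Left side: [L M T^-2]
Right side: [L^-1 M^-1]

The two sides have different dimensions, so the equation is NOT dimensionally consistent.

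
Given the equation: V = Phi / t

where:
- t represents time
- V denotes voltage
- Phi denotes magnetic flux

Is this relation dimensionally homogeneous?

Yes

t (time) has dimensions [T].
V (voltage) has dimensions [I^-1 L^2 M T^-3].
Phi (magnetic flux) has dimensions [I^-1 L^2 M T^-2].

Left side: [I^-1 L^2 M T^-3]
Right side: [I^-1 L^2 M T^-3]

Both sides have the same dimensions, so the equation is dimensionally consistent.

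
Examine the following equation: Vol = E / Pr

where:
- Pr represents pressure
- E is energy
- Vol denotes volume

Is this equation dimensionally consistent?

Yes

Pr (pressure) has dimensions [L^-1 M T^-2].
E (energy) has dimensions [L^2 M T^-2].
Vol (volume) has dimensions [L^3].

Left side: [L^3]
Right side: [L^3]

Both sides have the same dimensions, so the equation is dimensionally consistent.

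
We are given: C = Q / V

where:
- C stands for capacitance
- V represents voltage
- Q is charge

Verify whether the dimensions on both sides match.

Yes

C (capacitance) has dimensions [I^2 L^-2 M^-1 T^4].
V (voltage) has dimensions [I^-1 L^2 M T^-3].
Q (charge) has dimensions [I T].

Left side: [I^2 L^-2 M^-1 T^4]
Right side: [I^2 L^-2 M^-1 T^4]

Both sides have the same dimensions, so the equation is dimensionally consistent.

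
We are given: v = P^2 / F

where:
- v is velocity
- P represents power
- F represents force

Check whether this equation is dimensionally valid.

No

v (velocity) has dimensions [L T^-1].
P (power) has dimensions [L^2 M T^-3].
F (force) has dimensions [L M T^-2].

Left side: [L T^-1]
Right side: [L^3 M T^-4]

The two sides have different dimensions, so the equation is NOT dimensionally consistent.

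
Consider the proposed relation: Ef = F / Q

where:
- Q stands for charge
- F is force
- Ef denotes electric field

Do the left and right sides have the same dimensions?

Yes

Q (charge) has dimensions [I T].
F (force) has dimensions [L M T^-2].
Ef (electric field) has dimensions [I^-1 L M T^-3].

Left side: [I^-1 L M T^-3]
Right side: [I^-1 L M T^-3]

Both sides have the same dimensions, so the equation is dimensionally consistent.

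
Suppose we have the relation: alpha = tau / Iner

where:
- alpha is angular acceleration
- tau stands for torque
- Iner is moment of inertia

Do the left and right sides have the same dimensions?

Yes

alpha (angular acceleration) has dimensions [T^-2].
tau (torque) has dimensions [L^2 M T^-2].
Iner (moment of inertia) has dimensions [L^2 M].

Left side: [T^-2]
Right side: [T^-2]

Both sides have the same dimensions, so the equation is dimensionally consistent.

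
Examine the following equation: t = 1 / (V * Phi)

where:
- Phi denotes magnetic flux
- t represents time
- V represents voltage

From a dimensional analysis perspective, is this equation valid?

No

Phi (magnetic flux) has dimensions [I^-1 L^2 M T^-2].
t (time) has dimensions [T].
V (voltage) has dimensions [I^-1 L^2 M T^-3].

Left side: [T]
Right side: [I^2 L^-4 M^-2 T^5]

The two sides have different dimensions, so the equation is NOT dimensionally consistent.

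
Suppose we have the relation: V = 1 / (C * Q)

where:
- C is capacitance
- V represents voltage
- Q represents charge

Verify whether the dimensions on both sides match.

No

C (capacitance) has dimensions [I^2 L^-2 M^-1 T^4].
V (voltage) has dimensions [I^-1 L^2 M T^-3].
Q (charge) has dimensions [I T].

Left side: [I^-1 L^2 M T^-3]
Right side: [I^-3 L^2 M T^-5]

The two sides have different dimensions, so the equation is NOT dimensionally consistent.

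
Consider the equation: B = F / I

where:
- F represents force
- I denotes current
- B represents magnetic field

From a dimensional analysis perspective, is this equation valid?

No

F (force) has dimensions [L M T^-2].
I (current) has dimensions [I].
B (magnetic field) has dimensions [I^-1 M T^-2].

Left side: [I^-1 M T^-2]
Right side: [I^-1 L M T^-2]

The two sides have different dimensions, so the equation is NOT dimensionally consistent.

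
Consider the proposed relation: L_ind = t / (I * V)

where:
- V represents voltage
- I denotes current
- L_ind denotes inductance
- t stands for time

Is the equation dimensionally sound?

No

V (voltage) has dimensions [I^-1 L^2 M T^-3].
I (current) has dimensions [I].
L_ind (inductance) has dimensions [I^-2 L^2 M T^-2].
t (time) has dimensions [T].

Left side: [I^-2 L^2 M T^-2]
Right side: [L^-2 M^-1 T^4]

The two sides have different dimensions, so the equation is NOT dimensionally consistent.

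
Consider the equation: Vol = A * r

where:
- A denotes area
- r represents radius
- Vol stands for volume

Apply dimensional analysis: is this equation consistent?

Yes

A (area) has dimensions [L^2].
r (radius) has dimensions [L].
Vol (volume) has dimensions [L^3].

Left side: [L^3]
Right side: [L^3]

Both sides have the same dimensions, so the equation is dimensionally consistent.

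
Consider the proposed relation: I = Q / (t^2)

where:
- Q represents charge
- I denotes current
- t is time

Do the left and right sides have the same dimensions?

No

Q (charge) has dimensions [I T].
I (current) has dimensions [I].
t (time) has dimensions [T].

Left side: [I]
Right side: [I T^-1]

The two sides have different dimensions, so the equation is NOT dimensionally consistent.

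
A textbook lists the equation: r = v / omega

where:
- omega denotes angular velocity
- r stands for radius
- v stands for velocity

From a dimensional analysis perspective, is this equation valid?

Yes

omega (angular velocity) has dimensions [T^-1].
r (radius) has dimensions [L].
v (velocity) has dimensions [L T^-1].

Left side: [L]
Right side: [L]

Both sides have the same dimensions, so the equation is dimensionally consistent.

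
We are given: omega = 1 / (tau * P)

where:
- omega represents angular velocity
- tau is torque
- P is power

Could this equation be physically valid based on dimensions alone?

No

omega (angular velocity) has dimensions [T^-1].
tau (torque) has dimensions [L^2 M T^-2].
P (power) has dimensions [L^2 M T^-3].

Left side: [T^-1]
Right side: [L^-4 M^-2 T^5]

The two sides have different dimensions, so the equation is NOT dimensionally consistent.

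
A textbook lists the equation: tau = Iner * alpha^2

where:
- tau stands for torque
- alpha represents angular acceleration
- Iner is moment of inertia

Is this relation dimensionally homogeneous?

No

tau (torque) has dimensions [L^2 M T^-2].
alpha (angular acceleration) has dimensions [T^-2].
Iner (moment of inertia) has dimensions [L^2 M].

Left side: [L^2 M T^-2]
Right side: [L^2 M T^-4]

The two sides have different dimensions, so the equation is NOT dimensionally consistent.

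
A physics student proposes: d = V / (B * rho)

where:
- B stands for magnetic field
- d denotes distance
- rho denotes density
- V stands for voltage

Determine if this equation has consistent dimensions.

No

B (magnetic field) has dimensions [I^-1 M T^-2].
d (distance) has dimensions [L].
rho (density) has dimensions [L^-3 M].
V (voltage) has dimensions [I^-1 L^2 M T^-3].

Left side: [L]
Right side: [L^5 M^-1 T^-1]

The two sides have different dimensions, so the equation is NOT dimensionally consistent.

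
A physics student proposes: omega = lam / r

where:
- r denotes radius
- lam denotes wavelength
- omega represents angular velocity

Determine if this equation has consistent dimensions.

No

r (radius) has dimensions [L].
lam (wavelength) has dimensions [L].
omega (angular velocity) has dimensions [T^-1].

Left side: [T^-1]
Right side: [dimensionless]

The two sides have different dimensions, so the equation is NOT dimensionally consistent.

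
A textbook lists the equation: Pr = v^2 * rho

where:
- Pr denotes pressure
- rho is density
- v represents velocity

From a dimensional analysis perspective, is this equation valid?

Yes

Pr (pressure) has dimensions [L^-1 M T^-2].
rho (density) has dimensions [L^-3 M].
v (velocity) has dimensions [L T^-1].

Left side: [L^-1 M T^-2]
Right side: [L^-1 M T^-2]

Both sides have the same dimensions, so the equation is dimensionally consistent.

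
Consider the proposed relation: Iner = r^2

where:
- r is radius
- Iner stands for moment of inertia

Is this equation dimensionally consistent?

No

r (radius) has dimensions [L].
Iner (moment of inertia) has dimensions [L^2 M].

Left side: [L^2 M]
Right side: [L^2]

The two sides have different dimensions, so the equation is NOT dimensionally consistent.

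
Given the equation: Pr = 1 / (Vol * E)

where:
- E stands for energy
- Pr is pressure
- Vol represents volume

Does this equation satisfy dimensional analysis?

No

E (energy) has dimensions [L^2 M T^-2].
Pr (pressure) has dimensions [L^-1 M T^-2].
Vol (volume) has dimensions [L^3].

Left side: [L^-1 M T^-2]
Right side: [L^-5 M^-1 T^2]

The two sides have different dimensions, so the equation is NOT dimensionally consistent.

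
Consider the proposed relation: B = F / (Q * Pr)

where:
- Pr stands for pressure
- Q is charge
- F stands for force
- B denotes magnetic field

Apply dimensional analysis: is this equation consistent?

No

Pr (pressure) has dimensions [L^-1 M T^-2].
Q (charge) has dimensions [I T].
F (force) has dimensions [L M T^-2].
B (magnetic field) has dimensions [I^-1 M T^-2].

Left side: [I^-1 M T^-2]
Right side: [I^-1 L^2 T^-1]

The two sides have different dimensions, so the equation is NOT dimensionally consistent.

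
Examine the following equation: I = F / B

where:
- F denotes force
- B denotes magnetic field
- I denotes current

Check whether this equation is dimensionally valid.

No

F (force) has dimensions [L M T^-2].
B (magnetic field) has dimensions [I^-1 M T^-2].
I (current) has dimensions [I].

Left side: [I]
Right side: [I L]

The two sides have different dimensions, so the equation is NOT dimensionally consistent.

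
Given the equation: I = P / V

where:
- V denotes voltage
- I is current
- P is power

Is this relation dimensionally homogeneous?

Yes

V (voltage) has dimensions [I^-1 L^2 M T^-3].
I (current) has dimensions [I].
P (power) has dimensions [L^2 M T^-3].

Left side: [I]
Right side: [I]

Both sides have the same dimensions, so the equation is dimensionally consistent.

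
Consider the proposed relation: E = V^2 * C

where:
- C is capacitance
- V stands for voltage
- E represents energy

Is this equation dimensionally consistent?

Yes

C (capacitance) has dimensions [I^2 L^-2 M^-1 T^4].
V (voltage) has dimensions [I^-1 L^2 M T^-3].
E (energy) has dimensions [L^2 M T^-2].

Left side: [L^2 M T^-2]
Right side: [L^2 M T^-2]

Both sides have the same dimensions, so the equation is dimensionally consistent.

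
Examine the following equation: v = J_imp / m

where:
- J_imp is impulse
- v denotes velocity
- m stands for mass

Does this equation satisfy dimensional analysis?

Yes

J_imp (impulse) has dimensions [L M T^-1].
v (velocity) has dimensions [L T^-1].
m (mass) has dimensions [M].

Left side: [L T^-1]
Right side: [L T^-1]

Both sides have the same dimensions, so the equation is dimensionally consistent.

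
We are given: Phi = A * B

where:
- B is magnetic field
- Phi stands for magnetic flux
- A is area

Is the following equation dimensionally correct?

Yes

B (magnetic field) has dimensions [I^-1 M T^-2].
Phi (magnetic flux) has dimensions [I^-1 L^2 M T^-2].
A (area) has dimensions [L^2].

Left side: [I^-1 L^2 M T^-2]
Right side: [I^-1 L^2 M T^-2]

Both sides have the same dimensions, so the equation is dimensionally consistent.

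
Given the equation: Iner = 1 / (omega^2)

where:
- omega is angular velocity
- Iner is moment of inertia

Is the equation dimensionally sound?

No

omega (angular velocity) has dimensions [T^-1].
Iner (moment of inertia) has dimensions [L^2 M].

Left side: [L^2 M]
Right side: [T^2]

The two sides have different dimensions, so the equation is NOT dimensionally consistent.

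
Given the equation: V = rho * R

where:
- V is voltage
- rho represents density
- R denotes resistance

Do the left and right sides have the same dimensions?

No

V (voltage) has dimensions [I^-1 L^2 M T^-3].
rho (density) has dimensions [L^-3 M].
R (resistance) has dimensions [I^-2 L^2 M T^-3].

Left side: [I^-1 L^2 M T^-3]
Right side: [I^-2 L^-1 M^2 T^-3]

The two sides have different dimensions, so the equation is NOT dimensionally consistent.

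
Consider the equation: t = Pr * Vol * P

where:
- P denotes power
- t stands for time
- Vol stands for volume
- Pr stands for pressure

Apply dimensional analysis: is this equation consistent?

No

P (power) has dimensions [L^2 M T^-3].
t (time) has dimensions [T].
Vol (volume) has dimensions [L^3].
Pr (pressure) has dimensions [L^-1 M T^-2].

Left side: [T]
Right side: [L^4 M^2 T^-5]

The two sides have different dimensions, so the equation is NOT dimensionally consistent.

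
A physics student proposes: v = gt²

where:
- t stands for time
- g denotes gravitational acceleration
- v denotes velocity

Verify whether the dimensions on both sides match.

No

t (time) has dimensions [T].
g (gravitational acceleration) has dimensions [L T^-2].
v (velocity) has dimensions [L T^-1].

Left side: [L T^-1]
Right side: [L]

The two sides have different dimensions, so the equation is NOT dimensionally consistent.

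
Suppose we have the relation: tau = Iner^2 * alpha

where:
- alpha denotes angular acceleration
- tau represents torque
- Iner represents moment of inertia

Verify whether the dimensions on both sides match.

No

alpha (angular acceleration) has dimensions [T^-2].
tau (torque) has dimensions [L^2 M T^-2].
Iner (moment of inertia) has dimensions [L^2 M].

Left side: [L^2 M T^-2]
Right side: [L^4 M^2 T^-2]

The two sides have different dimensions, so the equation is NOT dimensionally consistent.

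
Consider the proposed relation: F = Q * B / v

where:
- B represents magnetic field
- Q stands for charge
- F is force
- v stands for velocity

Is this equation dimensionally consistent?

No

B (magnetic field) has dimensions [I^-1 M T^-2].
Q (charge) has dimensions [I T].
F (force) has dimensions [L M T^-2].
v (velocity) has dimensions [L T^-1].

Left side: [L M T^-2]
Right side: [L^-1 M]

The two sides have different dimensions, so the equation is NOT dimensionally consistent.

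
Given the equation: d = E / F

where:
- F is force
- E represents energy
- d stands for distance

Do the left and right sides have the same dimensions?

Yes

F (force) has dimensions [L M T^-2].
E (energy) has dimensions [L^2 M T^-2].
d (distance) has dimensions [L].

Left side: [L]
Right side: [L]

Both sides have the same dimensions, so the equation is dimensionally consistent.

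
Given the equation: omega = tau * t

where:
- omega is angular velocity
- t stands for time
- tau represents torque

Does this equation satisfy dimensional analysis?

No

omega (angular velocity) has dimensions [T^-1].
t (time) has dimensions [T].
tau (torque) has dimensions [L^2 M T^-2].

Left side: [T^-1]
Right side: [L^2 M T^-1]

The two sides have different dimensions, so the equation is NOT dimensionally consistent.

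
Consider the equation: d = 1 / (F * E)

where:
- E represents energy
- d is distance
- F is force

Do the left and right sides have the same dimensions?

No

E (energy) has dimensions [L^2 M T^-2].
d (distance) has dimensions [L].
F (force) has dimensions [L M T^-2].

Left side: [L]
Right side: [L^-3 M^-2 T^4]

The two sides have different dimensions, so the equation is NOT dimensionally consistent.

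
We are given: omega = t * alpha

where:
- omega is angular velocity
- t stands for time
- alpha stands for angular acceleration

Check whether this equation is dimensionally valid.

Yes

omega (angular velocity) has dimensions [T^-1].
t (time) has dimensions [T].
alpha (angular acceleration) has dimensions [T^-2].

Left side: [T^-1]
Right side: [T^-1]

Both sides have the same dimensions, so the equation is dimensionally consistent.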